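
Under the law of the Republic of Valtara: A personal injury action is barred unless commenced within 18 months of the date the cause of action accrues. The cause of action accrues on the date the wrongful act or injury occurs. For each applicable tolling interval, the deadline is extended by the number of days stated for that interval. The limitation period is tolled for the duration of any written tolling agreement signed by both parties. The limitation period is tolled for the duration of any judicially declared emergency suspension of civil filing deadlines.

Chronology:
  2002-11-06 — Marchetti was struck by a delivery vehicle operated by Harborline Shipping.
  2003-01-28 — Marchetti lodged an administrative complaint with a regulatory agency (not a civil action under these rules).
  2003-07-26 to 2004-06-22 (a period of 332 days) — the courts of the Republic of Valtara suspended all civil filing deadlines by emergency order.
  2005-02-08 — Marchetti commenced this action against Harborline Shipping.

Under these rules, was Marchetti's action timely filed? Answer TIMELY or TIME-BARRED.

TIMELY

The cause of action accrued on 2002-11-06, the date of the act.
Adding the 18 months base period to 2002-11-06 gives a deadline of 2004-05-06, before any tolling.
The emergency suspension of filing deadlines from 2003-07-26 to 2004-06-22 tolled the period for 332 days, extending the deadline to 2005-04-03.
None of the other events listed affects the running of the period under the stated rules.
The 2005-02-08 filing precedes the 2005-04-03 deadline; the claim is timely.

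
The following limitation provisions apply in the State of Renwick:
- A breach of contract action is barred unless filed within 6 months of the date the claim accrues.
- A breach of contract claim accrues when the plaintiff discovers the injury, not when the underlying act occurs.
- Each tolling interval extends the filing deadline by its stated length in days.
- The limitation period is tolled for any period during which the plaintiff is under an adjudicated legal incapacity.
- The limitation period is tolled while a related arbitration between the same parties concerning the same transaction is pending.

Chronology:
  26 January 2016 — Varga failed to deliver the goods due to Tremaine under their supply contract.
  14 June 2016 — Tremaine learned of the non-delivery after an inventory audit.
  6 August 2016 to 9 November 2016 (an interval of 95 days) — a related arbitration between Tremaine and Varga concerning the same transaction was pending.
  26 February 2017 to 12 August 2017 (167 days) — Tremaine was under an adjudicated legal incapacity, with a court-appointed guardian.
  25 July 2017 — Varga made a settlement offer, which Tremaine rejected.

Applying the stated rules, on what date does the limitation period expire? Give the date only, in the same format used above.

2 September 2017

The claim did not accrue until Tremaine discovered the injury on 14 June 2016; the 26 January 2016 act date does not start the clock under the stated rule.
Adding the 6 months base period to 14 June 2016 gives a deadline of 14 December 2016, before any tolling.
Because the pending related arbitration ran from 6 August 2016 to 9 November 2016, the deadline is extended by 95 days to 19 March 2017.
The period was tolled for 167 days by the plaintiff's legal incapacity (26 February 2017 to 12 August 2017), pushing the deadline to 2 September 2017.
Nothing else in the chronology tolls or restarts the period.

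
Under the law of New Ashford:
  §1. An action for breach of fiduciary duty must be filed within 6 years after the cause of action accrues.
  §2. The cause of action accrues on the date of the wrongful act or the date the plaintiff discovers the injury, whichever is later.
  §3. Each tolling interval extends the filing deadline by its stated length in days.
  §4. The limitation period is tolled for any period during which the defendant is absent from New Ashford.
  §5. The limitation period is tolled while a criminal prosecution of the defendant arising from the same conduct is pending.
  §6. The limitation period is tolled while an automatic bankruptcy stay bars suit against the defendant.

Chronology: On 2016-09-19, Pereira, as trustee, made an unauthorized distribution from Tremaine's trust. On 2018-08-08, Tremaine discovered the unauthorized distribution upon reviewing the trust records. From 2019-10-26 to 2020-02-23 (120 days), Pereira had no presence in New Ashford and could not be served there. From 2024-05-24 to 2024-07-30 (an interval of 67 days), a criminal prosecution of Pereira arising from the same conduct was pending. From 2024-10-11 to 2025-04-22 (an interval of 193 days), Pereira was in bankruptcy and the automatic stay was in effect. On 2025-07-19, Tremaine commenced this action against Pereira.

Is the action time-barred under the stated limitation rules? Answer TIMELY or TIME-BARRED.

The claim accrued on 2018-08-08 — the later of the 2016-09-19 act and the 2018-08-08 discovery.
6 years from 2018-08-08 is 2024-08-08.
The defendant's absence from the jurisdiction from 2019-10-26 to 2020-02-23 tolled the period for 120 days, extending the deadline to 2024-12-06.
Because the pending criminal prosecution ran from 2024-05-24 to 2024-07-30, the deadline is extended by 67 days to 2025-02-11.
The period was tolled for 193 days by the automatic bankruptcy stay (2024-10-11 to 2025-04-22), pushing the deadline to 2025-08-23.
The 2025-07-19 filing precedes the 2025-08-23 deadline; the claim is timely.

TIMELY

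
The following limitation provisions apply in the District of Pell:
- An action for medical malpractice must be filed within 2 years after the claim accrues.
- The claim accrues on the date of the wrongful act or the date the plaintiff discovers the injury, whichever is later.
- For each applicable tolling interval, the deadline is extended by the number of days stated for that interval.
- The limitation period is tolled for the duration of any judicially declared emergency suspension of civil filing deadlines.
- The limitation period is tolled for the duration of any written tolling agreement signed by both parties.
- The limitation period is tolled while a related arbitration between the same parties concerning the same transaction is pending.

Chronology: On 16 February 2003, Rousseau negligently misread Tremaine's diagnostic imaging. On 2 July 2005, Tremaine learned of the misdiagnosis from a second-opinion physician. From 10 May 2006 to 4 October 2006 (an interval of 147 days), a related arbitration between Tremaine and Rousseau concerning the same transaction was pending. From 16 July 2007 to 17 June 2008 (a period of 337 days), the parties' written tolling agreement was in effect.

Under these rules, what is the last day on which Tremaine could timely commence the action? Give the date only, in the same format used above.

Because discovery on 2 July 2005 post-dates the 16 February 2003 act, accrual under the later-of rule falls on 2 July 2005.
Adding the 2 years base period to 2 July 2005 gives a deadline of 2 July 2007, before any tolling.
Because the pending related arbitration ran from 10 May 2006 to 4 October 2006, the deadline is extended by 147 days to 26 November 2007.
The period was tolled for 337 days by the written tolling agreement (16 July 2007 to 17 June 2008), pushing the deadline to 28 October 2008.

28 October 2008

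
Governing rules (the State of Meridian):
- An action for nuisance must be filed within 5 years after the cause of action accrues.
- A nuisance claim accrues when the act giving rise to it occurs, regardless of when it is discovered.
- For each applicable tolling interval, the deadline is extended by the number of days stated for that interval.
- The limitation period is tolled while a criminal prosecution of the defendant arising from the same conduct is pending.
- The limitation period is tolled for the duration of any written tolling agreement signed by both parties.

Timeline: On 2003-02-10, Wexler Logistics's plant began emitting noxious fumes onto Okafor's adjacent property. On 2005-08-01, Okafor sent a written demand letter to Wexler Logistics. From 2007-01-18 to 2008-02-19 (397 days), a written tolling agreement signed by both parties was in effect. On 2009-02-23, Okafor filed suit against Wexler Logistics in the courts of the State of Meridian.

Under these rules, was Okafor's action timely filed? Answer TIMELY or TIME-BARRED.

The claim accrued on 2003-02-10, when the wrongful act occurred.
The untolled deadline — 5 years after 2003-02-10 — is 2008-02-10.
Because the written tolling agreement ran from 2007-01-18 to 2008-02-19, the deadline is extended by 397 days to 2009-03-13.
Nothing else in the chronology tolls or restarts the period.
Filing on 2009-02-23 beat the 2009-03-13 deadline — the action is timely.

TIMELY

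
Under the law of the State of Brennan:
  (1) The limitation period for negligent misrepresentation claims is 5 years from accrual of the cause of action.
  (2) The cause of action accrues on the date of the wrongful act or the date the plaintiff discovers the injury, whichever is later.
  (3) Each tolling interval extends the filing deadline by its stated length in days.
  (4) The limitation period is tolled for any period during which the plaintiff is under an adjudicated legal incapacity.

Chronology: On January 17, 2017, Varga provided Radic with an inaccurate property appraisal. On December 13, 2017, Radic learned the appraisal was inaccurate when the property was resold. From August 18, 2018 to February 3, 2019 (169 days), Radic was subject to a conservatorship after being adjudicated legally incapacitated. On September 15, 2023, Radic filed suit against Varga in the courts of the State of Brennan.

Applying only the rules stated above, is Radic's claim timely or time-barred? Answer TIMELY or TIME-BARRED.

Because discovery on December 13, 2017 post-dates the January 17, 2017 act, accrual under the later-of rule falls on December 13, 2017.
Adding the 5 years base period to December 13, 2017 gives a deadline of December 13, 2022, before any tolling.
The plaintiff's legal incapacity from August 18, 2018 to February 3, 2019 tolled the period for 169 days, extending the deadline to May 31, 2023.
Filing on September 15, 2023 missed the May 31, 2023 deadline — the action is time-barred.

TIME-BARRED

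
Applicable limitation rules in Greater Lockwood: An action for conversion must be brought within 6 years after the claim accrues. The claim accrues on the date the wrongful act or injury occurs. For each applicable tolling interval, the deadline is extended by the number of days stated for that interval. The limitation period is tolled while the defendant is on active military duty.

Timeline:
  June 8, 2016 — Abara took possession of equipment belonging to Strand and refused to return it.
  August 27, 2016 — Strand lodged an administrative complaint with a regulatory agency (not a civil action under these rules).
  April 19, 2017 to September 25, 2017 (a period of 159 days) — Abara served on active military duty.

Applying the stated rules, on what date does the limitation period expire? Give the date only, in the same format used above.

November 14, 2022

The claim accrued on June 8, 2016, when the wrongful act occurred.
6 years from June 8, 2016 is June 8, 2022.
The period was tolled for 159 days by the defendant's active military service (April 19, 2017 to September 25, 2017), pushing the deadline to November 14, 2022.
Nothing else in the chronology tolls or restarts the period.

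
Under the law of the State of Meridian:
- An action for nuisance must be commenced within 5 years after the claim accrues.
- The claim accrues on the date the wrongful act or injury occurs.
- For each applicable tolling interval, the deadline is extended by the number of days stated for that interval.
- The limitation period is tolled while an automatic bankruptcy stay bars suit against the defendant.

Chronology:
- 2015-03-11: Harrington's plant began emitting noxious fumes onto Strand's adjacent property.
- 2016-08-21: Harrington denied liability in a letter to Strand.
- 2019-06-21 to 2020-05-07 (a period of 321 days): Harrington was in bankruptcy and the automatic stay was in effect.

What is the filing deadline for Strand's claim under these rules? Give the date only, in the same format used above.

2021-01-26

The claim accrued on 2015-03-11, when the wrongful act occurred.
Adding the 5 years base period to 2015-03-11 gives a deadline of 2020-03-11, before any tolling.
The automatic bankruptcy stay from 2019-06-21 to 2020-05-07 tolled the period for 321 days, extending the deadline to 2021-01-26.
None of the other events listed affects the running of the period under the stated rules.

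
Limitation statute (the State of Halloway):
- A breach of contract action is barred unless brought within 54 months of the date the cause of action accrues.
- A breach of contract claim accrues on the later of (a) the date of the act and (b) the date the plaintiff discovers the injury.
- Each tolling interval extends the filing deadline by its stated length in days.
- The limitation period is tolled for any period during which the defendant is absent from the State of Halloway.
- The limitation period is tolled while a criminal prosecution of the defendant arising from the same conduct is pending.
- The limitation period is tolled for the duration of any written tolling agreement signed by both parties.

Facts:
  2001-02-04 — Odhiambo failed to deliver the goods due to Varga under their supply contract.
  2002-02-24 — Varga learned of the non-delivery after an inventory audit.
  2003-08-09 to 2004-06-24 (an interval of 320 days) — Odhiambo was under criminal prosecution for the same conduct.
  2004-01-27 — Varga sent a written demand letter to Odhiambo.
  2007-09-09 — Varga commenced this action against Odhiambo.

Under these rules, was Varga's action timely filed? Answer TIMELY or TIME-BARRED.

TIME-BARRED

Because discovery on 2002-02-24 post-dates the 2001-02-04 act, accrual under the later-of rule falls on 2002-02-24.
The untolled deadline — 54 months after 2002-02-24 — is 2006-08-24.
The period was tolled for 320 days by the pending criminal prosecution (2003-08-09 to 2004-06-24), pushing the deadline to 2007-07-10.
None of the other events listed affects the running of the period under the stated rules.
The 2007-09-09 filing falls after the 2007-07-10 deadline; the claim is time-barred.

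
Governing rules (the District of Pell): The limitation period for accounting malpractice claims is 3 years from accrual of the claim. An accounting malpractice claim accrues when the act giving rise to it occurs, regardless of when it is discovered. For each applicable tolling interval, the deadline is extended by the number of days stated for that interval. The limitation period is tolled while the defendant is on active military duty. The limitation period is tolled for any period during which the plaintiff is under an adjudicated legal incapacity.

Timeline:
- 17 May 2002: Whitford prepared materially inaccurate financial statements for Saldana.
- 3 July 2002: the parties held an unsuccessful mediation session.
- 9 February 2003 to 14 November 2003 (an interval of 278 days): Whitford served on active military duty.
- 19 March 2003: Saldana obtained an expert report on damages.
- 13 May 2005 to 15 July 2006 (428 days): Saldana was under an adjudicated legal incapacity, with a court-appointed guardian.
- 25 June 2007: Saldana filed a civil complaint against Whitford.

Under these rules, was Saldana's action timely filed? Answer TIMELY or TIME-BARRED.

TIME-BARRED

The claim accrued on 17 May 2002, the date of the act.
The untolled deadline — 3 years after 17 May 2002 — is 17 May 2005.
The defendant's active military service from 9 February 2003 to 14 November 2003 tolled the period for 278 days, extending the deadline to 19 February 2006.
The period was tolled for 428 days by the plaintiff's legal incapacity (13 May 2005 to 15 July 2006), pushing the deadline to 23 April 2007.
None of the other events listed affects the running of the period under the stated rules.
The 25 June 2007 filing falls after the 23 April 2007 deadline; the claim is time-barred.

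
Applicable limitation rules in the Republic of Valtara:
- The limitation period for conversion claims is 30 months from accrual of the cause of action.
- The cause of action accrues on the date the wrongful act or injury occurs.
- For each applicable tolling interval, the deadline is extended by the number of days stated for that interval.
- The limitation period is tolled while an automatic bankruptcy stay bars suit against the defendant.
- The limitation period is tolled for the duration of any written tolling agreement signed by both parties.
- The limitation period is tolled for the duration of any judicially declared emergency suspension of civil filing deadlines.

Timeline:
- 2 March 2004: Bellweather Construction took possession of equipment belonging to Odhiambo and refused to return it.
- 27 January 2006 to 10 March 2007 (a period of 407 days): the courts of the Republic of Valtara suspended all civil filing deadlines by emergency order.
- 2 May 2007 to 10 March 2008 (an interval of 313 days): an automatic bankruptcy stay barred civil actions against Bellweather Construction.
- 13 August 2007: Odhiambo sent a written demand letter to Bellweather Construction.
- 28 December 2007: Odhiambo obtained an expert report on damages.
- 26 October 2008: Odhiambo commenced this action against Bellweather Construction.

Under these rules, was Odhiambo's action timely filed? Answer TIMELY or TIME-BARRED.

TIME-BARRED

The cause of action accrued on 2 March 2004, the date of the act.
30 months from 2 March 2004 is 2 September 2006.
The period was tolled for 407 days by the emergency suspension of filing deadlines (27 January 2006 to 10 March 2007), pushing the deadline to 14 October 2007.
The automatic bankruptcy stay from 2 May 2007 to 10 March 2008 tolled the period for 313 days, extending the deadline to 22 August 2008.
The other events in the timeline have no effect on the limitation period under the stated rules.
Filing on 26 October 2008 missed the 22 August 2008 deadline — the action is time-barred.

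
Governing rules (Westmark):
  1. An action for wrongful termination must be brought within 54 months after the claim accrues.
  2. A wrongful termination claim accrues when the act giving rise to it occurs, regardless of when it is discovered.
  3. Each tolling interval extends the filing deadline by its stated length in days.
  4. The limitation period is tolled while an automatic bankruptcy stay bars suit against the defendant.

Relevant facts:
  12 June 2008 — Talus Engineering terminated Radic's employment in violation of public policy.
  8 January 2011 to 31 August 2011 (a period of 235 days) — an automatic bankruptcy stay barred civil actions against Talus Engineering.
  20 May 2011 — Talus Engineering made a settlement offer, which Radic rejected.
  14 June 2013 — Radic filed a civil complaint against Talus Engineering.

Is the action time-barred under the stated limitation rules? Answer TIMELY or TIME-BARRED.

TIMELY

The limitation period began to run on 12 June 2008.
54 months from 12 June 2008 is 12 December 2012.
Because the automatic bankruptcy stay ran from 8 January 2011 to 31 August 2011, the deadline is extended by 235 days to 4 August 2013.
None of the other events listed affects the running of the period under the stated rules.
The 14 June 2013 filing precedes the 4 August 2013 deadline; the claim is timely.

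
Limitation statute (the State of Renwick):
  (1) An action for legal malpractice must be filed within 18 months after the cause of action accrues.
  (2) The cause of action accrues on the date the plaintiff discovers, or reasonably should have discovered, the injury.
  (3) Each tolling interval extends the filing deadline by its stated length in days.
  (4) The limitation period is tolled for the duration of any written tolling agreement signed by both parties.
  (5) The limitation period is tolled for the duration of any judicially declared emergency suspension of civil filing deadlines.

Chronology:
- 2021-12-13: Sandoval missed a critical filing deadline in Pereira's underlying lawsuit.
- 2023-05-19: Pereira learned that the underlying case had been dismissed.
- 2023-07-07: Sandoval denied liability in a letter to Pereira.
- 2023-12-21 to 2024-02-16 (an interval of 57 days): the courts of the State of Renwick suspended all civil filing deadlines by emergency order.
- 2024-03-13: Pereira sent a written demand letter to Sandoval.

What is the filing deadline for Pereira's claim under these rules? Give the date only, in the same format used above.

Under the discovery rule, the claim accrued on 2023-05-19, when Pereira discovered the injury — not on the 2021-12-13 date of the underlying act.
18 months from 2023-05-19 is 2024-11-19.
The emergency suspension of filing deadlines from 2023-12-21 to 2024-02-16 tolled the period for 57 days, extending the deadline to 2025-01-15.
None of the other events listed affects the running of the period under the stated rules.

2025-01-15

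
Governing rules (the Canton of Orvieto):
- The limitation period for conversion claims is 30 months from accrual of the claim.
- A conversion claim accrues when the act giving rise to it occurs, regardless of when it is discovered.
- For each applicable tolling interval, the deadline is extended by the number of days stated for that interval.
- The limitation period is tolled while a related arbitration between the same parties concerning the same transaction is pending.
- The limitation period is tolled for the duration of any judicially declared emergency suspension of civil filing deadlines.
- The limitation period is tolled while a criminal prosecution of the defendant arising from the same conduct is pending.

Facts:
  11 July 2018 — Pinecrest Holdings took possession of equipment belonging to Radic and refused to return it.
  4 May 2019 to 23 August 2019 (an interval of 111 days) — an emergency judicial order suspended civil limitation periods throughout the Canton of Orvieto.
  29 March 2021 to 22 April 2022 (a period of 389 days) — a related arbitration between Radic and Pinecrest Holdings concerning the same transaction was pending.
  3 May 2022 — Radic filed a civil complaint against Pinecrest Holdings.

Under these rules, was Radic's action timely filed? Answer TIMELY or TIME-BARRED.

The claim accrued on 11 July 2018, when the wrongful act occurred.
30 months from 11 July 2018 is 11 January 2021.
The emergency suspension of filing deadlines from 4 May 2019 to 23 August 2019 tolled the period for 111 days, extending the deadline to 2 May 2021.
Because the pending related arbitration ran from 29 March 2021 to 22 April 2022, the deadline is extended by 389 days to 26 May 2022.
The 3 May 2022 filing precedes the 26 May 2022 deadline; the claim is timely.

TIMELY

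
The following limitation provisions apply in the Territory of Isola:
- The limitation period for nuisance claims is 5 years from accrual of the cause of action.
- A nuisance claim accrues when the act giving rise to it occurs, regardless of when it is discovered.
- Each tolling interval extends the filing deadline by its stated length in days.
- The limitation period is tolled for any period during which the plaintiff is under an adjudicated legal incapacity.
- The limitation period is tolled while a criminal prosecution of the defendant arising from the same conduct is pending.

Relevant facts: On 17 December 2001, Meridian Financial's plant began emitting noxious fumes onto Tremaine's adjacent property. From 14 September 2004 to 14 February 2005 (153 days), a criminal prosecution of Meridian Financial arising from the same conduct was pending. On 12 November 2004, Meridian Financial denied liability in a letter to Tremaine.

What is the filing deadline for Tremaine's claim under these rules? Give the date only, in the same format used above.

19 May 2007

The claim accrued on 17 December 2001, when the wrongful act occurred.
Adding the 5 years base period to 17 December 2001 gives a deadline of 17 December 2006, before any tolling.
Because the pending criminal prosecution ran from 14 September 2004 to 14 February 2005, the deadline is extended by 153 days to 19 May 2007.
Nothing else in the chronology tolls or restarts the period.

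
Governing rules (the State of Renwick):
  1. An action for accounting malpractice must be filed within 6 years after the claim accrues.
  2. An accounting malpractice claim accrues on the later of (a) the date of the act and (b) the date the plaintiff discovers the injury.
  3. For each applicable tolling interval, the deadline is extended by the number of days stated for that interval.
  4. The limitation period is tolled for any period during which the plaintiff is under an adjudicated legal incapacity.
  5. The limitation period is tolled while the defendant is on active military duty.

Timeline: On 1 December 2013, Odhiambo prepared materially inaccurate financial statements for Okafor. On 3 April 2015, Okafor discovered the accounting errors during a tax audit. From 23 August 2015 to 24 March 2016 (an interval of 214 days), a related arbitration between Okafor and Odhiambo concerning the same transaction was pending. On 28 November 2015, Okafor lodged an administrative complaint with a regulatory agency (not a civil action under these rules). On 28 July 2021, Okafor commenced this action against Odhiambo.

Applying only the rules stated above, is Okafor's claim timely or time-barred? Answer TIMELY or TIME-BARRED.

The claim accrued on 3 April 2015 — the later of the 1 December 2013 act and the 3 April 2015 discovery.
The untolled deadline — 6 years after 3 April 2015 — is 3 April 2021.
No stated provision tolls the period for a pending arbitration, so the interval from 23 August 2015 to 24 March 2016 has no effect on the deadline.
Nothing else in the chronology tolls or restarts the period.
The 28 July 2021 filing falls after the 3 April 2021 deadline; the claim is time-barred.

TIME-BARRED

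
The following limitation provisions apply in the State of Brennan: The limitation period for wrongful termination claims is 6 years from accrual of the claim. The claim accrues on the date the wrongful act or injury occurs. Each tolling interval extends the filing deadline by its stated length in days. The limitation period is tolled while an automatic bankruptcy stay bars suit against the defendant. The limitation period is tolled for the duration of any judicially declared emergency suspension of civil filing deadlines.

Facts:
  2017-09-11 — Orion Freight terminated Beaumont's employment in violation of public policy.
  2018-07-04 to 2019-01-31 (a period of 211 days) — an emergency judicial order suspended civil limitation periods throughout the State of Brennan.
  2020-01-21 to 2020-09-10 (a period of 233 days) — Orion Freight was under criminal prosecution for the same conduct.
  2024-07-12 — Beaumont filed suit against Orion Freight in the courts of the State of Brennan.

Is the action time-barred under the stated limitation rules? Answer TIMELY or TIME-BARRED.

TIME-BARRED

The claim accrued on 2017-09-11, the date of the act.
The untolled deadline — 6 years after 2017-09-11 — is 2023-09-11.
The emergency suspension of filing deadlines from 2018-07-04 to 2019-01-31 tolled the period for 211 days, extending the deadline to 2024-04-09.
The pending criminal prosecution from 2020-01-21 to 2020-09-10 does not toll the period, because no stated rule makes a criminal prosecution a tolling event.
Beaumont filed on 2024-07-12, after the 2024-04-09 deadline, so the action is time-barred.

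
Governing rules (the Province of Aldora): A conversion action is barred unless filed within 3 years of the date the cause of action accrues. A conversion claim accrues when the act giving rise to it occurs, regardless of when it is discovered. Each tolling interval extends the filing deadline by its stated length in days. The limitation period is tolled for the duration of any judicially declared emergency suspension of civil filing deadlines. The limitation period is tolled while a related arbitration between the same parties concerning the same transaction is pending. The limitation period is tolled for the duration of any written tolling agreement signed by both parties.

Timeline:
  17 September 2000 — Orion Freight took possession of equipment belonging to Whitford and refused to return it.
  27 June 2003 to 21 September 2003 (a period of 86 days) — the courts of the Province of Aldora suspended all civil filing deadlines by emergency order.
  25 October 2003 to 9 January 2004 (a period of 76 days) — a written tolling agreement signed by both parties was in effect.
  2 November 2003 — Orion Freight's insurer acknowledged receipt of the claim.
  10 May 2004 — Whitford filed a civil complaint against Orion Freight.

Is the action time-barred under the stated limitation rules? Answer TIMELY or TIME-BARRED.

The cause of action accrued on 17 September 2000, the date of the act.
The untolled deadline — 3 years after 17 September 2000 — is 17 September 2003.
The period was tolled for 86 days by the emergency suspension of filing deadlines (27 June 2003 to 21 September 2003), pushing the deadline to 12 December 2003.
The written tolling agreement from 25 October 2003 to 9 January 2004 tolled the period for 76 days, extending the deadline to 26 February 2004.
The other events in the timeline have no effect on the limitation period under the stated rules.
Whitford filed on 10 May 2004, after the 26 February 2004 deadline, so the action is time-barred.

TIME-BARRED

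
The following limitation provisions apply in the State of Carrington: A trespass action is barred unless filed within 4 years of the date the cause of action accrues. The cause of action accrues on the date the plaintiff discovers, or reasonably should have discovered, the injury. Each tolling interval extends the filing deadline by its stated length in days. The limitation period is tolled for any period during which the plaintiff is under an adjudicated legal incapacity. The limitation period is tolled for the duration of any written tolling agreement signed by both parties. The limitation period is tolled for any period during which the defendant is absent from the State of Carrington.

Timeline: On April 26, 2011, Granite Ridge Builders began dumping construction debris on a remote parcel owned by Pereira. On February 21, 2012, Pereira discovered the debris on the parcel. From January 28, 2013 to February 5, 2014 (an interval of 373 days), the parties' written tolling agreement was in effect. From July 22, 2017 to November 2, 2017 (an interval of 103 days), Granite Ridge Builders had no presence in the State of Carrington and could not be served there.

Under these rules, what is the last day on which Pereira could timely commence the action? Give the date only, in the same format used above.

The claim did not accrue until Pereira discovered the injury on February 21, 2012; the April 26, 2011 act date does not start the clock under the stated rule.
The untolled deadline — 4 years after February 21, 2012 — is February 21, 2016.
The period was tolled for 373 days by the written tolling agreement (January 28, 2013 to February 5, 2014), pushing the deadline to February 28, 2017.
The defendant's absence from the jurisdiction starting July 22, 2017 came too late — the period had run on February 28, 2017 — and so does not extend the deadline.

February 28, 2017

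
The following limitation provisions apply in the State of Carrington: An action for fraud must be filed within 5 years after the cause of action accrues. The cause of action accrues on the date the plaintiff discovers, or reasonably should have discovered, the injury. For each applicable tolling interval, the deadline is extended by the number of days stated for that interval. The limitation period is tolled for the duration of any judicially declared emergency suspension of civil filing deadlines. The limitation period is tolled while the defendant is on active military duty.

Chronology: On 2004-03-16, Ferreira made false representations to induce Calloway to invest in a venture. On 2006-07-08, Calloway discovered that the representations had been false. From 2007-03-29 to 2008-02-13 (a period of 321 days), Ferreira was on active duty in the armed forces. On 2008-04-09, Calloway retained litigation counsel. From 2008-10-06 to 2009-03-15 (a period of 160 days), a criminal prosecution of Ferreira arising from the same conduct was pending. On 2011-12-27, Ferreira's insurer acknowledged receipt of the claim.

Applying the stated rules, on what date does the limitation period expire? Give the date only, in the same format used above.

2012-05-24

Under the discovery rule, the claim accrued on 2006-07-08, when Calloway discovered the injury — not on the 2004-03-16 date of the underlying act.
5 years from 2006-07-08 is 2011-07-08.
The period was tolled for 321 days by the defendant's active military service (2007-03-29 to 2008-02-13), pushing the deadline to 2012-05-24.
The pending criminal prosecution from 2008-10-06 to 2009-03-15 does not toll the period, because no stated rule makes a criminal prosecution a tolling event.
Nothing else in the chronology tolls or restarts the period.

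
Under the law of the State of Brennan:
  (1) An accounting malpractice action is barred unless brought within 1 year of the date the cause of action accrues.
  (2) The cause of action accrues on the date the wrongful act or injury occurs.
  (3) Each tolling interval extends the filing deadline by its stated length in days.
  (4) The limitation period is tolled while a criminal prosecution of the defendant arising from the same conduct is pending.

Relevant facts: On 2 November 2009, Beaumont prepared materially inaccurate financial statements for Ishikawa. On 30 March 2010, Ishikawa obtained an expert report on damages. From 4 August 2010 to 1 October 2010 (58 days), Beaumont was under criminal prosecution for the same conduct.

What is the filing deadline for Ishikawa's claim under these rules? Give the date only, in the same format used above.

The limitation period began to run on 2 November 2009.
Adding the 1 year base period to 2 November 2009 gives a deadline of 2 November 2010, before any tolling.
The pending criminal prosecution from 4 August 2010 to 1 October 2010 tolled the period for 58 days, extending the deadline to 30 December 2010.
Nothing else in the chronology tolls or restarts the period.

30 December 2010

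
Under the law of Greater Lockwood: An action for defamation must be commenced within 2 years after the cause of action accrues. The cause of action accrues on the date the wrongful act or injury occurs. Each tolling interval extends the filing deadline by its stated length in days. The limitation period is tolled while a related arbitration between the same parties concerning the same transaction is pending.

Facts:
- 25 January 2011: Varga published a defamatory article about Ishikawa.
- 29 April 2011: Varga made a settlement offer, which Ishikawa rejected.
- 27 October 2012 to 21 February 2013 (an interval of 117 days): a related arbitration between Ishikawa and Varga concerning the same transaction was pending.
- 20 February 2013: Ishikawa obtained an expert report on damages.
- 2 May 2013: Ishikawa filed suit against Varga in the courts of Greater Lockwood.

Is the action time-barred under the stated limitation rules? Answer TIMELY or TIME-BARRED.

TIMELY

The claim accrued on 25 January 2011, when the wrongful act occurred.
2 years from 25 January 2011 is 25 January 2013.
Because the pending related arbitration ran from 27 October 2012 to 21 February 2013, the deadline is extended by 117 days to 22 May 2013.
The other events in the timeline have no effect on the limitation period under the stated rules.
Ishikawa filed on 2 May 2013, before the 22 May 2013 deadline, so the action is timely.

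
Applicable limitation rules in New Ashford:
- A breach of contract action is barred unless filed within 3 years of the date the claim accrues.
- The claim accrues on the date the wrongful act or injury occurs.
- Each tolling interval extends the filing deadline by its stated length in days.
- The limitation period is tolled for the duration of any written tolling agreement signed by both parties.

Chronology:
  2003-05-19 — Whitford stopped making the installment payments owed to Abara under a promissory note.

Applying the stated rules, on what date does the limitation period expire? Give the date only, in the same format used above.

2006-05-19

The claim accrued on 2003-05-19, when the wrongful act occurred.
The untolled deadline — 3 years after 2003-05-19 — is 2006-05-19.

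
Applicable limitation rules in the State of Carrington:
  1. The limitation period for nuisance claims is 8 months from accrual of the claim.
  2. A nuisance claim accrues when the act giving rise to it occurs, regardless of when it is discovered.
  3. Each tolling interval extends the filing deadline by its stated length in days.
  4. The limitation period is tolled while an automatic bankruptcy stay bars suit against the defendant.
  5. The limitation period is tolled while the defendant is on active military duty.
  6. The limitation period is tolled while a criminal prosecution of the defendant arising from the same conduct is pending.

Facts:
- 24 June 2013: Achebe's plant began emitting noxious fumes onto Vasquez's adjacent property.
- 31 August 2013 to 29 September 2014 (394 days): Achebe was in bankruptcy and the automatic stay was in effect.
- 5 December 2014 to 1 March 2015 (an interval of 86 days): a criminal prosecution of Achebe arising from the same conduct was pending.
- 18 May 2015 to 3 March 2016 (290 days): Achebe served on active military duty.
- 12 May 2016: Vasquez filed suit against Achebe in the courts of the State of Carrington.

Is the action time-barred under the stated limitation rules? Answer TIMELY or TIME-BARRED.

TIME-BARRED

The limitation period began to run on 24 June 2013.
8 months from 24 June 2013 is 24 February 2014.
Because the automatic bankruptcy stay ran from 31 August 2013 to 29 September 2014, the deadline is extended by 394 days to 25 March 2015.
The pending criminal prosecution from 5 December 2014 to 1 March 2015 tolled the period for 86 days, extending the deadline to 19 June 2015.
The defendant's active military service from 18 May 2015 to 3 March 2016 tolled the period for 290 days, extending the deadline to 4 April 2016.
The 12 May 2016 filing falls after the 4 April 2016 deadline; the claim is time-barred.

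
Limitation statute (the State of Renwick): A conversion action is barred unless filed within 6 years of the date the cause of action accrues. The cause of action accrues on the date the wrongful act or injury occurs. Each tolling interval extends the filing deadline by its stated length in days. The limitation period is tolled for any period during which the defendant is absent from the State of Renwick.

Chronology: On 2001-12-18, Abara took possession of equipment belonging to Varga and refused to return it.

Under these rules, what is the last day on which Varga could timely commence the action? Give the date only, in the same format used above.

The claim accrued on 2001-12-18, when the wrongful act occurred.
6 years from 2001-12-18 is 2007-12-18.

2007-12-18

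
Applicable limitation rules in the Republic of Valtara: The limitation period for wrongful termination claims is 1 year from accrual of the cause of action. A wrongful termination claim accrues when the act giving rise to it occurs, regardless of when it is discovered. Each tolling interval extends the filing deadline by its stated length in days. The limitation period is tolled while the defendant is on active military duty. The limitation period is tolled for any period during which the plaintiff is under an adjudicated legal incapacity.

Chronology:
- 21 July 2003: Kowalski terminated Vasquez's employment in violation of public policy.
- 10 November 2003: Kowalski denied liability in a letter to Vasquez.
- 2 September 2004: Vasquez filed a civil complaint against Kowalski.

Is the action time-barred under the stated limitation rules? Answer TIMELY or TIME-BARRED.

The claim accrued on 21 July 2003, when the wrongful act occurred.
The untolled deadline — 1 year after 21 July 2003 — is 21 July 2004.
Nothing else in the chronology tolls or restarts the period.
The 2 September 2004 filing falls after the 21 July 2004 deadline; the claim is time-barred.

TIME-BARRED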